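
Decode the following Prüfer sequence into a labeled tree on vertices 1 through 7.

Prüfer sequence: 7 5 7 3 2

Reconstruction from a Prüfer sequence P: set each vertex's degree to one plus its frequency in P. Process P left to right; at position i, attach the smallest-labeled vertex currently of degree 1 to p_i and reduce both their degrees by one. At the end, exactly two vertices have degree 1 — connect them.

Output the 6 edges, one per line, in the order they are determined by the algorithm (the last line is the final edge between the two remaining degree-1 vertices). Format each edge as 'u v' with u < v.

Initial degrees: {1:1, 2:2, 3:2, 4:1, 5:2, 6:1, 7:3}
Step 1: smallest deg-1 vertex = 1, p_1 = 7. Add edge {1,7}. Now deg[1]=0, deg[7]=2.
Step 2: smallest deg-1 vertex = 4, p_2 = 5. Add edge {4,5}. Now deg[4]=0, deg[5]=1.
Step 3: smallest deg-1 vertex = 5, p_3 = 7. Add edge {5,7}. Now deg[5]=0, deg[7]=1.
Step 4: smallest deg-1 vertex = 6, p_4 = 3. Add edge {3,6}. Now deg[6]=0, deg[3]=1.
Step 5: smallest deg-1 vertex = 3, p_5 = 2. Add edge {2,3}. Now deg[3]=0, deg[2]=1.
Final: two remaining deg-1 vertices are 2, 7. Add edge {2,7}.

Answer: 1 7
4 5
5 7
3 6
2 3
2 7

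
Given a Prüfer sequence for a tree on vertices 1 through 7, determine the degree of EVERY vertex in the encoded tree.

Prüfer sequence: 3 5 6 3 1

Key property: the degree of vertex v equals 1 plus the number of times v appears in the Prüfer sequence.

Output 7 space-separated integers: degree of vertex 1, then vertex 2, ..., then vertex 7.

p_1 = 3: count[3] becomes 1
p_2 = 5: count[5] becomes 1
p_3 = 6: count[6] becomes 1
p_4 = 3: count[3] becomes 2
p_5 = 1: count[1] becomes 1
Degrees (1 + count): deg[1]=1+1=2, deg[2]=1+0=1, deg[3]=1+2=3, deg[4]=1+0=1, deg[5]=1+1=2, deg[6]=1+1=2, deg[7]=1+0=1

Answer: 2 1 3 1 2 2 1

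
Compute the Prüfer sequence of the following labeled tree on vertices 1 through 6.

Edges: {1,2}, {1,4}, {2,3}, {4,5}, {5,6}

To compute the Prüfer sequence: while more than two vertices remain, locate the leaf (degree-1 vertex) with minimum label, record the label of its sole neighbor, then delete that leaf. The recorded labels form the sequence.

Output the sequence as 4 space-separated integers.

Answer: 2 1 4 5

Derivation:
Step 1: leaves = {3,6}. Remove smallest leaf 3, emit neighbor 2.
Step 2: leaves = {2,6}. Remove smallest leaf 2, emit neighbor 1.
Step 3: leaves = {1,6}. Remove smallest leaf 1, emit neighbor 4.
Step 4: leaves = {4,6}. Remove smallest leaf 4, emit neighbor 5.
Done: 2 vertices remain (5, 6). Sequence = [2 1 4 5]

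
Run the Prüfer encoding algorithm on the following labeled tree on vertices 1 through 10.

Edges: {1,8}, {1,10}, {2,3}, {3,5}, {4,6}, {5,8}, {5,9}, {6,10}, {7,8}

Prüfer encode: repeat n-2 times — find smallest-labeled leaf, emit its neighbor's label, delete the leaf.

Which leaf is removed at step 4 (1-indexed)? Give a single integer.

Step 1: current leaves = {2,4,7,9}. Remove leaf 2 (neighbor: 3).
Step 2: current leaves = {3,4,7,9}. Remove leaf 3 (neighbor: 5).
Step 3: current leaves = {4,7,9}. Remove leaf 4 (neighbor: 6).
Step 4: current leaves = {6,7,9}. Remove leaf 6 (neighbor: 10).

Answer: 6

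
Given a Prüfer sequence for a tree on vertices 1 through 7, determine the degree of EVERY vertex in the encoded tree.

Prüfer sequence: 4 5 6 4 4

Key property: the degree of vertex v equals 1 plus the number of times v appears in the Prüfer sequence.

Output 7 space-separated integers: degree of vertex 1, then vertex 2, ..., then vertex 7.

p_1 = 4: count[4] becomes 1
p_2 = 5: count[5] becomes 1
p_3 = 6: count[6] becomes 1
p_4 = 4: count[4] becomes 2
p_5 = 4: count[4] becomes 3
Degrees (1 + count): deg[1]=1+0=1, deg[2]=1+0=1, deg[3]=1+0=1, deg[4]=1+3=4, deg[5]=1+1=2, deg[6]=1+1=2, deg[7]=1+0=1

Answer: 1 1 1 4 2 2 1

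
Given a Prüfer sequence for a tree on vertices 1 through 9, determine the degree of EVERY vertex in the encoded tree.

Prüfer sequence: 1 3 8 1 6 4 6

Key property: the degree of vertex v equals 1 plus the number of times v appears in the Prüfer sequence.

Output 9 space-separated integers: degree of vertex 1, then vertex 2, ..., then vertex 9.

Answer: 3 1 2 2 1 3 1 2 1

Derivation:
p_1 = 1: count[1] becomes 1
p_2 = 3: count[3] becomes 1
p_3 = 8: count[8] becomes 1
p_4 = 1: count[1] becomes 2
p_5 = 6: count[6] becomes 1
p_6 = 4: count[4] becomes 1
p_7 = 6: count[6] becomes 2
Degrees (1 + count): deg[1]=1+2=3, deg[2]=1+0=1, deg[3]=1+1=2, deg[4]=1+1=2, deg[5]=1+0=1, deg[6]=1+2=3, deg[7]=1+0=1, deg[8]=1+1=2, deg[9]=1+0=1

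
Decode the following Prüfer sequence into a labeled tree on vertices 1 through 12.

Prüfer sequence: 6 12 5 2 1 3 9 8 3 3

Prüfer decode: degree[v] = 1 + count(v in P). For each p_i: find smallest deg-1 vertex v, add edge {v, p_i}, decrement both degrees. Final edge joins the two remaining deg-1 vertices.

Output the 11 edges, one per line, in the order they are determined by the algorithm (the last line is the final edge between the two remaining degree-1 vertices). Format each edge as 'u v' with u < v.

Answer: 4 6
6 12
5 7
2 5
1 2
1 3
9 10
8 9
3 8
3 11
3 12

Derivation:
Initial degrees: {1:2, 2:2, 3:4, 4:1, 5:2, 6:2, 7:1, 8:2, 9:2, 10:1, 11:1, 12:2}
Step 1: smallest deg-1 vertex = 4, p_1 = 6. Add edge {4,6}. Now deg[4]=0, deg[6]=1.
Step 2: smallest deg-1 vertex = 6, p_2 = 12. Add edge {6,12}. Now deg[6]=0, deg[12]=1.
Step 3: smallest deg-1 vertex = 7, p_3 = 5. Add edge {5,7}. Now deg[7]=0, deg[5]=1.
Step 4: smallest deg-1 vertex = 5, p_4 = 2. Add edge {2,5}. Now deg[5]=0, deg[2]=1.
Step 5: smallest deg-1 vertex = 2, p_5 = 1. Add edge {1,2}. Now deg[2]=0, deg[1]=1.
Step 6: smallest deg-1 vertex = 1, p_6 = 3. Add edge {1,3}. Now deg[1]=0, deg[3]=3.
Step 7: smallest deg-1 vertex = 10, p_7 = 9. Add edge {9,10}. Now deg[10]=0, deg[9]=1.
Step 8: smallest deg-1 vertex = 9, p_8 = 8. Add edge {8,9}. Now deg[9]=0, deg[8]=1.
Step 9: smallest deg-1 vertex = 8, p_9 = 3. Add edge {3,8}. Now deg[8]=0, deg[3]=2.
Step 10: smallest deg-1 vertex = 11, p_10 = 3. Add edge {3,11}. Now deg[11]=0, deg[3]=1.
Final: two remaining deg-1 vertices are 3, 12. Add edge {3,12}.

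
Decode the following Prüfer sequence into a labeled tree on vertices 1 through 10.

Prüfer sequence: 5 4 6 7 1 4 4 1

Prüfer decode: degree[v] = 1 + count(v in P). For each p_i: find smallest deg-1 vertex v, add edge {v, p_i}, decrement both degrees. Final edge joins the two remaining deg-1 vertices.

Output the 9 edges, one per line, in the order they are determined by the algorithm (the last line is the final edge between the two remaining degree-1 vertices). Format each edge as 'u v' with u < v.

Answer: 2 5
3 4
5 6
6 7
1 7
4 8
4 9
1 4
1 10

Derivation:
Initial degrees: {1:3, 2:1, 3:1, 4:4, 5:2, 6:2, 7:2, 8:1, 9:1, 10:1}
Step 1: smallest deg-1 vertex = 2, p_1 = 5. Add edge {2,5}. Now deg[2]=0, deg[5]=1.
Step 2: smallest deg-1 vertex = 3, p_2 = 4. Add edge {3,4}. Now deg[3]=0, deg[4]=3.
Step 3: smallest deg-1 vertex = 5, p_3 = 6. Add edge {5,6}. Now deg[5]=0, deg[6]=1.
Step 4: smallest deg-1 vertex = 6, p_4 = 7. Add edge {6,7}. Now deg[6]=0, deg[7]=1.
Step 5: smallest deg-1 vertex = 7, p_5 = 1. Add edge {1,7}. Now deg[7]=0, deg[1]=2.
Step 6: smallest deg-1 vertex = 8, p_6 = 4. Add edge {4,8}. Now deg[8]=0, deg[4]=2.
Step 7: smallest deg-1 vertex = 9, p_7 = 4. Add edge {4,9}. Now deg[9]=0, deg[4]=1.
Step 8: smallest deg-1 vertex = 4, p_8 = 1. Add edge {1,4}. Now deg[4]=0, deg[1]=1.
Final: two remaining deg-1 vertices are 1, 10. Add edge {1,10}.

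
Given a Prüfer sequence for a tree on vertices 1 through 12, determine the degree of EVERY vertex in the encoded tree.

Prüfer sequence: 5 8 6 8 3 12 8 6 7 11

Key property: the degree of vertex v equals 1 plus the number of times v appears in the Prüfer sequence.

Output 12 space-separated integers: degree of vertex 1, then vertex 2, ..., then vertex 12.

Answer: 1 1 2 1 2 3 2 4 1 1 2 2

Derivation:
p_1 = 5: count[5] becomes 1
p_2 = 8: count[8] becomes 1
p_3 = 6: count[6] becomes 1
p_4 = 8: count[8] becomes 2
p_5 = 3: count[3] becomes 1
p_6 = 12: count[12] becomes 1
p_7 = 8: count[8] becomes 3
p_8 = 6: count[6] becomes 2
p_9 = 7: count[7] becomes 1
p_10 = 11: count[11] becomes 1
Degrees (1 + count): deg[1]=1+0=1, deg[2]=1+0=1, deg[3]=1+1=2, deg[4]=1+0=1, deg[5]=1+1=2, deg[6]=1+2=3, deg[7]=1+1=2, deg[8]=1+3=4, deg[9]=1+0=1, deg[10]=1+0=1, deg[11]=1+1=2, deg[12]=1+1=2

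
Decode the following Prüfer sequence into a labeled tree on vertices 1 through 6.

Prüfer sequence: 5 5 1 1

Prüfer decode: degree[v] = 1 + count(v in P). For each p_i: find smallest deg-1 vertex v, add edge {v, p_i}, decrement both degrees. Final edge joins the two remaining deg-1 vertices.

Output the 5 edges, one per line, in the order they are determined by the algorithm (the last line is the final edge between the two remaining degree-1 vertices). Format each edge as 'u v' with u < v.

Initial degrees: {1:3, 2:1, 3:1, 4:1, 5:3, 6:1}
Step 1: smallest deg-1 vertex = 2, p_1 = 5. Add edge {2,5}. Now deg[2]=0, deg[5]=2.
Step 2: smallest deg-1 vertex = 3, p_2 = 5. Add edge {3,5}. Now deg[3]=0, deg[5]=1.
Step 3: smallest deg-1 vertex = 4, p_3 = 1. Add edge {1,4}. Now deg[4]=0, deg[1]=2.
Step 4: smallest deg-1 vertex = 5, p_4 = 1. Add edge {1,5}. Now deg[5]=0, deg[1]=1.
Final: two remaining deg-1 vertices are 1, 6. Add edge {1,6}.

Answer: 2 5
3 5
1 4
1 5
1 6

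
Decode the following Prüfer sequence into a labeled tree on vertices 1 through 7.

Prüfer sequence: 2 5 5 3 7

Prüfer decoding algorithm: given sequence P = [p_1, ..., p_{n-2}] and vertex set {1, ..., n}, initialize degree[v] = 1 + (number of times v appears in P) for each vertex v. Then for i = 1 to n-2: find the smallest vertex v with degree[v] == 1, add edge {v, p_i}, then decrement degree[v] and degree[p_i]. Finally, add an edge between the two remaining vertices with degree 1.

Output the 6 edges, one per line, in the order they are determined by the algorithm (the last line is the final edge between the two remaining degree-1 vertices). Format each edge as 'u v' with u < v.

Answer: 1 2
2 5
4 5
3 5
3 7
6 7

Derivation:
Initial degrees: {1:1, 2:2, 3:2, 4:1, 5:3, 6:1, 7:2}
Step 1: smallest deg-1 vertex = 1, p_1 = 2. Add edge {1,2}. Now deg[1]=0, deg[2]=1.
Step 2: smallest deg-1 vertex = 2, p_2 = 5. Add edge {2,5}. Now deg[2]=0, deg[5]=2.
Step 3: smallest deg-1 vertex = 4, p_3 = 5. Add edge {4,5}. Now deg[4]=0, deg[5]=1.
Step 4: smallest deg-1 vertex = 5, p_4 = 3. Add edge {3,5}. Now deg[5]=0, deg[3]=1.
Step 5: smallest deg-1 vertex = 3, p_5 = 7. Add edge {3,7}. Now deg[3]=0, deg[7]=1.
Final: two remaining deg-1 vertices are 6, 7. Add edge {6,7}.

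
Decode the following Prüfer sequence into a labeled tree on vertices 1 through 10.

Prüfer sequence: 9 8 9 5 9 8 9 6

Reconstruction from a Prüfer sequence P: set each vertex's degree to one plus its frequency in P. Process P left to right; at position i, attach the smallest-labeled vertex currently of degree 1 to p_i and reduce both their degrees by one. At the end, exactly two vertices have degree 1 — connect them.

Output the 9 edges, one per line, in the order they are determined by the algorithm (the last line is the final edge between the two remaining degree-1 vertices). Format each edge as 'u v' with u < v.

Answer: 1 9
2 8
3 9
4 5
5 9
7 8
8 9
6 9
6 10

Derivation:
Initial degrees: {1:1, 2:1, 3:1, 4:1, 5:2, 6:2, 7:1, 8:3, 9:5, 10:1}
Step 1: smallest deg-1 vertex = 1, p_1 = 9. Add edge {1,9}. Now deg[1]=0, deg[9]=4.
Step 2: smallest deg-1 vertex = 2, p_2 = 8. Add edge {2,8}. Now deg[2]=0, deg[8]=2.
Step 3: smallest deg-1 vertex = 3, p_3 = 9. Add edge {3,9}. Now deg[3]=0, deg[9]=3.
Step 4: smallest deg-1 vertex = 4, p_4 = 5. Add edge {4,5}. Now deg[4]=0, deg[5]=1.
Step 5: smallest deg-1 vertex = 5, p_5 = 9. Add edge {5,9}. Now deg[5]=0, deg[9]=2.
Step 6: smallest deg-1 vertex = 7, p_6 = 8. Add edge {7,8}. Now deg[7]=0, deg[8]=1.
Step 7: smallest deg-1 vertex = 8, p_7 = 9. Add edge {8,9}. Now deg[8]=0, deg[9]=1.
Step 8: smallest deg-1 vertex = 9, p_8 = 6. Add edge {6,9}. Now deg[9]=0, deg[6]=1.
Final: two remaining deg-1 vertices are 6, 10. Add edge {6,10}.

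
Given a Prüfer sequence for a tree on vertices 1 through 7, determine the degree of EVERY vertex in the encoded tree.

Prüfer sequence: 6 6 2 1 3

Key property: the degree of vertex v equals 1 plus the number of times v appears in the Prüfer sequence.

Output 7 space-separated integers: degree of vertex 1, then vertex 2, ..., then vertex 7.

Answer: 2 2 2 1 1 3 1

Derivation:
p_1 = 6: count[6] becomes 1
p_2 = 6: count[6] becomes 2
p_3 = 2: count[2] becomes 1
p_4 = 1: count[1] becomes 1
p_5 = 3: count[3] becomes 1
Degrees (1 + count): deg[1]=1+1=2, deg[2]=1+1=2, deg[3]=1+1=2, deg[4]=1+0=1, deg[5]=1+0=1, deg[6]=1+2=3, deg[7]=1+0=1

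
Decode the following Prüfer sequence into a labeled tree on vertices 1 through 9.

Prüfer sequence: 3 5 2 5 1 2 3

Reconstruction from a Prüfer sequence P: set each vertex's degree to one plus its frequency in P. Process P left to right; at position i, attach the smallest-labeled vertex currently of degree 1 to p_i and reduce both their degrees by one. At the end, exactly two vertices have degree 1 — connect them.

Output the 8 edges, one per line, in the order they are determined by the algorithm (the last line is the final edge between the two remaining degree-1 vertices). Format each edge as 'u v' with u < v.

Initial degrees: {1:2, 2:3, 3:3, 4:1, 5:3, 6:1, 7:1, 8:1, 9:1}
Step 1: smallest deg-1 vertex = 4, p_1 = 3. Add edge {3,4}. Now deg[4]=0, deg[3]=2.
Step 2: smallest deg-1 vertex = 6, p_2 = 5. Add edge {5,6}. Now deg[6]=0, deg[5]=2.
Step 3: smallest deg-1 vertex = 7, p_3 = 2. Add edge {2,7}. Now deg[7]=0, deg[2]=2.
Step 4: smallest deg-1 vertex = 8, p_4 = 5. Add edge {5,8}. Now deg[8]=0, deg[5]=1.
Step 5: smallest deg-1 vertex = 5, p_5 = 1. Add edge {1,5}. Now deg[5]=0, deg[1]=1.
Step 6: smallest deg-1 vertex = 1, p_6 = 2. Add edge {1,2}. Now deg[1]=0, deg[2]=1.
Step 7: smallest deg-1 vertex = 2, p_7 = 3. Add edge {2,3}. Now deg[2]=0, deg[3]=1.
Final: two remaining deg-1 vertices are 3, 9. Add edge {3,9}.

Answer: 3 4
5 6
2 7
5 8
1 5
1 2
2 3
3 9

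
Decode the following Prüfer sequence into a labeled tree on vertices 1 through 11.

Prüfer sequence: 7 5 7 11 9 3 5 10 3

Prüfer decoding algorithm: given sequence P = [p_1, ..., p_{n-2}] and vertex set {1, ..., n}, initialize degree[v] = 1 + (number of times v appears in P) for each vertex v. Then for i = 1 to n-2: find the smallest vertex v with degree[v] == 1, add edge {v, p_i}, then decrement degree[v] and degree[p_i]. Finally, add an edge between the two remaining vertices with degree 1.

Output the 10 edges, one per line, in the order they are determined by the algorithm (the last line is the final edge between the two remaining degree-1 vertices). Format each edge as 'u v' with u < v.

Answer: 1 7
2 5
4 7
6 11
7 9
3 8
5 9
5 10
3 10
3 11

Derivation:
Initial degrees: {1:1, 2:1, 3:3, 4:1, 5:3, 6:1, 7:3, 8:1, 9:2, 10:2, 11:2}
Step 1: smallest deg-1 vertex = 1, p_1 = 7. Add edge {1,7}. Now deg[1]=0, deg[7]=2.
Step 2: smallest deg-1 vertex = 2, p_2 = 5. Add edge {2,5}. Now deg[2]=0, deg[5]=2.
Step 3: smallest deg-1 vertex = 4, p_3 = 7. Add edge {4,7}. Now deg[4]=0, deg[7]=1.
Step 4: smallest deg-1 vertex = 6, p_4 = 11. Add edge {6,11}. Now deg[6]=0, deg[11]=1.
Step 5: smallest deg-1 vertex = 7, p_5 = 9. Add edge {7,9}. Now deg[7]=0, deg[9]=1.
Step 6: smallest deg-1 vertex = 8, p_6 = 3. Add edge {3,8}. Now deg[8]=0, deg[3]=2.
Step 7: smallest deg-1 vertex = 9, p_7 = 5. Add edge {5,9}. Now deg[9]=0, deg[5]=1.
Step 8: smallest deg-1 vertex = 5, p_8 = 10. Add edge {5,10}. Now deg[5]=0, deg[10]=1.
Step 9: smallest deg-1 vertex = 10, p_9 = 3. Add edge {3,10}. Now deg[10]=0, deg[3]=1.
Final: two remaining deg-1 vertices are 3, 11. Add edge {3,11}.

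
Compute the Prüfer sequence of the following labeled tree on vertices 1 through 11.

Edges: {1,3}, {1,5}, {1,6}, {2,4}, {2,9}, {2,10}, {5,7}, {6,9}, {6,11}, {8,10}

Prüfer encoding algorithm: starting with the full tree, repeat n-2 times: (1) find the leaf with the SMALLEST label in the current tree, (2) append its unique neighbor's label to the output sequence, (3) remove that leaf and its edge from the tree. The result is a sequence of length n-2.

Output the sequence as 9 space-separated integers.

Answer: 1 2 5 1 6 10 2 9 6

Derivation:
Step 1: leaves = {3,4,7,8,11}. Remove smallest leaf 3, emit neighbor 1.
Step 2: leaves = {4,7,8,11}. Remove smallest leaf 4, emit neighbor 2.
Step 3: leaves = {7,8,11}. Remove smallest leaf 7, emit neighbor 5.
Step 4: leaves = {5,8,11}. Remove smallest leaf 5, emit neighbor 1.
Step 5: leaves = {1,8,11}. Remove smallest leaf 1, emit neighbor 6.
Step 6: leaves = {8,11}. Remove smallest leaf 8, emit neighbor 10.
Step 7: leaves = {10,11}. Remove smallest leaf 10, emit neighbor 2.
Step 8: leaves = {2,11}. Remove smallest leaf 2, emit neighbor 9.
Step 9: leaves = {9,11}. Remove smallest leaf 9, emit neighbor 6.
Done: 2 vertices remain (6, 11). Sequence = [1 2 5 1 6 10 2 9 6]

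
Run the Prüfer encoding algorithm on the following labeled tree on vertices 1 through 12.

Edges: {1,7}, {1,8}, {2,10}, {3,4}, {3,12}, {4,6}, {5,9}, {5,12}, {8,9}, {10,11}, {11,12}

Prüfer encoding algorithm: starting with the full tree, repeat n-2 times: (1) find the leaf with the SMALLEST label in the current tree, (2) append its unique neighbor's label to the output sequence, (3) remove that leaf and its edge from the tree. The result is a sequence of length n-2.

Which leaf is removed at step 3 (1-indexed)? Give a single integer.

Answer: 4

Derivation:
Step 1: current leaves = {2,6,7}. Remove leaf 2 (neighbor: 10).
Step 2: current leaves = {6,7,10}. Remove leaf 6 (neighbor: 4).
Step 3: current leaves = {4,7,10}. Remove leaf 4 (neighbor: 3).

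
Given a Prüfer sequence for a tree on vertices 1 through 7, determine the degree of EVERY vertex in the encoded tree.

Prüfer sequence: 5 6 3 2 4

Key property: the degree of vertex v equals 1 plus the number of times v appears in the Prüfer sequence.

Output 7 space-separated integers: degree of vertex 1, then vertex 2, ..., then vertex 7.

Answer: 1 2 2 2 2 2 1

Derivation:
p_1 = 5: count[5] becomes 1
p_2 = 6: count[6] becomes 1
p_3 = 3: count[3] becomes 1
p_4 = 2: count[2] becomes 1
p_5 = 4: count[4] becomes 1
Degrees (1 + count): deg[1]=1+0=1, deg[2]=1+1=2, deg[3]=1+1=2, deg[4]=1+1=2, deg[5]=1+1=2, deg[6]=1+1=2, deg[7]=1+0=1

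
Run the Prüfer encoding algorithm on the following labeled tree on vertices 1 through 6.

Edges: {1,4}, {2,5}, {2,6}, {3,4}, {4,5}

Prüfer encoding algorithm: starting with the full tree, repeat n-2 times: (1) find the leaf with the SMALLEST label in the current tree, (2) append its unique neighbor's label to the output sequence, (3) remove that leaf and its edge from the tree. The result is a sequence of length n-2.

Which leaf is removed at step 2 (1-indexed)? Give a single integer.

Step 1: current leaves = {1,3,6}. Remove leaf 1 (neighbor: 4).
Step 2: current leaves = {3,6}. Remove leaf 3 (neighbor: 4).

Answer: 3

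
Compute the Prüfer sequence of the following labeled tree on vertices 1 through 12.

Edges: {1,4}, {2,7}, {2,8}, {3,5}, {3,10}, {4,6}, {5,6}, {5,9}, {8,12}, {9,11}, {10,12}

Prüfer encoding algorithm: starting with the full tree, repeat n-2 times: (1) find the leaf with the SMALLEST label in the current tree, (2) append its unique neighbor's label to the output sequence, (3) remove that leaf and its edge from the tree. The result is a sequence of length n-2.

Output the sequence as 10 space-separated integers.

Answer: 4 6 5 2 8 12 9 5 3 10

Derivation:
Step 1: leaves = {1,7,11}. Remove smallest leaf 1, emit neighbor 4.
Step 2: leaves = {4,7,11}. Remove smallest leaf 4, emit neighbor 6.
Step 3: leaves = {6,7,11}. Remove smallest leaf 6, emit neighbor 5.
Step 4: leaves = {7,11}. Remove smallest leaf 7, emit neighbor 2.
Step 5: leaves = {2,11}. Remove smallest leaf 2, emit neighbor 8.
Step 6: leaves = {8,11}. Remove smallest leaf 8, emit neighbor 12.
Step 7: leaves = {11,12}. Remove smallest leaf 11, emit neighbor 9.
Step 8: leaves = {9,12}. Remove smallest leaf 9, emit neighbor 5.
Step 9: leaves = {5,12}. Remove smallest leaf 5, emit neighbor 3.
Step 10: leaves = {3,12}. Remove smallest leaf 3, emit neighbor 10.
Done: 2 vertices remain (10, 12). Sequence = [4 6 5 2 8 12 9 5 3 10]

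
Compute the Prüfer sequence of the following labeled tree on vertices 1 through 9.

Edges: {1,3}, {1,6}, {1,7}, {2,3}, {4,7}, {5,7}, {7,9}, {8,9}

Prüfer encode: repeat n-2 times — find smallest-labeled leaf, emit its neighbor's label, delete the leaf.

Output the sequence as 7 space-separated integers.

Step 1: leaves = {2,4,5,6,8}. Remove smallest leaf 2, emit neighbor 3.
Step 2: leaves = {3,4,5,6,8}. Remove smallest leaf 3, emit neighbor 1.
Step 3: leaves = {4,5,6,8}. Remove smallest leaf 4, emit neighbor 7.
Step 4: leaves = {5,6,8}. Remove smallest leaf 5, emit neighbor 7.
Step 5: leaves = {6,8}. Remove smallest leaf 6, emit neighbor 1.
Step 6: leaves = {1,8}. Remove smallest leaf 1, emit neighbor 7.
Step 7: leaves = {7,8}. Remove smallest leaf 7, emit neighbor 9.
Done: 2 vertices remain (8, 9). Sequence = [3 1 7 7 1 7 9]

Answer: 3 1 7 7 1 7 9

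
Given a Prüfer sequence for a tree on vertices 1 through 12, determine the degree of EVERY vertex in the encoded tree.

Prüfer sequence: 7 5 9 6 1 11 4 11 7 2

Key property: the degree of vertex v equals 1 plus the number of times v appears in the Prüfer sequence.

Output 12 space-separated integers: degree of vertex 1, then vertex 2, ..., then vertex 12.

p_1 = 7: count[7] becomes 1
p_2 = 5: count[5] becomes 1
p_3 = 9: count[9] becomes 1
p_4 = 6: count[6] becomes 1
p_5 = 1: count[1] becomes 1
p_6 = 11: count[11] becomes 1
p_7 = 4: count[4] becomes 1
p_8 = 11: count[11] becomes 2
p_9 = 7: count[7] becomes 2
p_10 = 2: count[2] becomes 1
Degrees (1 + count): deg[1]=1+1=2, deg[2]=1+1=2, deg[3]=1+0=1, deg[4]=1+1=2, deg[5]=1+1=2, deg[6]=1+1=2, deg[7]=1+2=3, deg[8]=1+0=1, deg[9]=1+1=2, deg[10]=1+0=1, deg[11]=1+2=3, deg[12]=1+0=1

Answer: 2 2 1 2 2 2 3 1 2 1 3 1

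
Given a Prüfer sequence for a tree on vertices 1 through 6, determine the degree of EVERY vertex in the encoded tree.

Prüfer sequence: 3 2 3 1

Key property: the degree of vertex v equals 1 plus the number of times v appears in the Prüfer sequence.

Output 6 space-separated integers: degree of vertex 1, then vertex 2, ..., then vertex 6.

Answer: 2 2 3 1 1 1

Derivation:
p_1 = 3: count[3] becomes 1
p_2 = 2: count[2] becomes 1
p_3 = 3: count[3] becomes 2
p_4 = 1: count[1] becomes 1
Degrees (1 + count): deg[1]=1+1=2, deg[2]=1+1=2, deg[3]=1+2=3, deg[4]=1+0=1, deg[5]=1+0=1, deg[6]=1+0=1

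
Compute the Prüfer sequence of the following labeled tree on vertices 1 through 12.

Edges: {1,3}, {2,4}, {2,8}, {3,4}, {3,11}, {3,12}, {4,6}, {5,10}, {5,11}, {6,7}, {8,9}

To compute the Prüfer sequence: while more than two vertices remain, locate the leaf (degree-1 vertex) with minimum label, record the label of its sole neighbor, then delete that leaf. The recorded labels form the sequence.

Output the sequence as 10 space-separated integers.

Step 1: leaves = {1,7,9,10,12}. Remove smallest leaf 1, emit neighbor 3.
Step 2: leaves = {7,9,10,12}. Remove smallest leaf 7, emit neighbor 6.
Step 3: leaves = {6,9,10,12}. Remove smallest leaf 6, emit neighbor 4.
Step 4: leaves = {9,10,12}. Remove smallest leaf 9, emit neighbor 8.
Step 5: leaves = {8,10,12}. Remove smallest leaf 8, emit neighbor 2.
Step 6: leaves = {2,10,12}. Remove smallest leaf 2, emit neighbor 4.
Step 7: leaves = {4,10,12}. Remove smallest leaf 4, emit neighbor 3.
Step 8: leaves = {10,12}. Remove smallest leaf 10, emit neighbor 5.
Step 9: leaves = {5,12}. Remove smallest leaf 5, emit neighbor 11.
Step 10: leaves = {11,12}. Remove smallest leaf 11, emit neighbor 3.
Done: 2 vertices remain (3, 12). Sequence = [3 6 4 8 2 4 3 5 11 3]

Answer: 3 6 4 8 2 4 3 5 11 3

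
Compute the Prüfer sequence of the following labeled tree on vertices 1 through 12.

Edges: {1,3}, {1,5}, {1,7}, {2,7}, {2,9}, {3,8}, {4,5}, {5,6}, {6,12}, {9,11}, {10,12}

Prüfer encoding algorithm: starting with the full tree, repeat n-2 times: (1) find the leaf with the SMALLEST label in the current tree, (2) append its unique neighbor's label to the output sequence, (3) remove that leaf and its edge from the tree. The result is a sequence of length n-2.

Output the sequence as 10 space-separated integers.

Answer: 5 3 1 12 9 2 7 1 5 6

Derivation:
Step 1: leaves = {4,8,10,11}. Remove smallest leaf 4, emit neighbor 5.
Step 2: leaves = {8,10,11}. Remove smallest leaf 8, emit neighbor 3.
Step 3: leaves = {3,10,11}. Remove smallest leaf 3, emit neighbor 1.
Step 4: leaves = {10,11}. Remove smallest leaf 10, emit neighbor 12.
Step 5: leaves = {11,12}. Remove smallest leaf 11, emit neighbor 9.
Step 6: leaves = {9,12}. Remove smallest leaf 9, emit neighbor 2.
Step 7: leaves = {2,12}. Remove smallest leaf 2, emit neighbor 7.
Step 8: leaves = {7,12}. Remove smallest leaf 7, emit neighbor 1.
Step 9: leaves = {1,12}. Remove smallest leaf 1, emit neighbor 5.
Step 10: leaves = {5,12}. Remove smallest leaf 5, emit neighbor 6.
Done: 2 vertices remain (6, 12). Sequence = [5 3 1 12 9 2 7 1 5 6]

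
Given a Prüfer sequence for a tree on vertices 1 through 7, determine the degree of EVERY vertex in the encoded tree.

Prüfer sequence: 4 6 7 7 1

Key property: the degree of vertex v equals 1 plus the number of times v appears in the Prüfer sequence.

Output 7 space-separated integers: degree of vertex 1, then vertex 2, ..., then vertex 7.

p_1 = 4: count[4] becomes 1
p_2 = 6: count[6] becomes 1
p_3 = 7: count[7] becomes 1
p_4 = 7: count[7] becomes 2
p_5 = 1: count[1] becomes 1
Degrees (1 + count): deg[1]=1+1=2, deg[2]=1+0=1, deg[3]=1+0=1, deg[4]=1+1=2, deg[5]=1+0=1, deg[6]=1+1=2, deg[7]=1+2=3

Answer: 2 1 1 2 1 2 3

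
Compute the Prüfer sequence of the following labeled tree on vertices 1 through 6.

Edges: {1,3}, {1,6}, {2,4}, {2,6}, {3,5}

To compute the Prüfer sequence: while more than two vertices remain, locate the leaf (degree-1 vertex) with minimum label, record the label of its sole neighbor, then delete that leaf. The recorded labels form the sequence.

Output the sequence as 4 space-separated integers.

Step 1: leaves = {4,5}. Remove smallest leaf 4, emit neighbor 2.
Step 2: leaves = {2,5}. Remove smallest leaf 2, emit neighbor 6.
Step 3: leaves = {5,6}. Remove smallest leaf 5, emit neighbor 3.
Step 4: leaves = {3,6}. Remove smallest leaf 3, emit neighbor 1.
Done: 2 vertices remain (1, 6). Sequence = [2 6 3 1]

Answer: 2 6 3 1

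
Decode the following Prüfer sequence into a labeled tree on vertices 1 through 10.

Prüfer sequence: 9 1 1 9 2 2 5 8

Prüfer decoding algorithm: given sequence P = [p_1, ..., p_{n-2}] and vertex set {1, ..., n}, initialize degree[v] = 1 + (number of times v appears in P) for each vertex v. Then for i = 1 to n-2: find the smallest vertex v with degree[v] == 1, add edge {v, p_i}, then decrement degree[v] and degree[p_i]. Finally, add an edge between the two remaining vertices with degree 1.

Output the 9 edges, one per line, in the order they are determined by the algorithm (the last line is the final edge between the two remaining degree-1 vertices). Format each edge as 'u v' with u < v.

Answer: 3 9
1 4
1 6
1 9
2 7
2 9
2 5
5 8
8 10

Derivation:
Initial degrees: {1:3, 2:3, 3:1, 4:1, 5:2, 6:1, 7:1, 8:2, 9:3, 10:1}
Step 1: smallest deg-1 vertex = 3, p_1 = 9. Add edge {3,9}. Now deg[3]=0, deg[9]=2.
Step 2: smallest deg-1 vertex = 4, p_2 = 1. Add edge {1,4}. Now deg[4]=0, deg[1]=2.
Step 3: smallest deg-1 vertex = 6, p_3 = 1. Add edge {1,6}. Now deg[6]=0, deg[1]=1.
Step 4: smallest deg-1 vertex = 1, p_4 = 9. Add edge {1,9}. Now deg[1]=0, deg[9]=1.
Step 5: smallest deg-1 vertex = 7, p_5 = 2. Add edge {2,7}. Now deg[7]=0, deg[2]=2.
Step 6: smallest deg-1 vertex = 9, p_6 = 2. Add edge {2,9}. Now deg[9]=0, deg[2]=1.
Step 7: smallest deg-1 vertex = 2, p_7 = 5. Add edge {2,5}. Now deg[2]=0, deg[5]=1.
Step 8: smallest deg-1 vertex = 5, p_8 = 8. Add edge {5,8}. Now deg[5]=0, deg[8]=1.
Final: two remaining deg-1 vertices are 8, 10. Add edge {8,10}.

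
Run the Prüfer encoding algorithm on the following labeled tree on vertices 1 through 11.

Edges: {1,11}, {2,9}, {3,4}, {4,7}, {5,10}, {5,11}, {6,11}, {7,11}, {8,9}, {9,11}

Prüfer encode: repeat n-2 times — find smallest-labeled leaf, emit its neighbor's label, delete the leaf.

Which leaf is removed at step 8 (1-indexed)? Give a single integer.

Step 1: current leaves = {1,2,3,6,8,10}. Remove leaf 1 (neighbor: 11).
Step 2: current leaves = {2,3,6,8,10}. Remove leaf 2 (neighbor: 9).
Step 3: current leaves = {3,6,8,10}. Remove leaf 3 (neighbor: 4).
Step 4: current leaves = {4,6,8,10}. Remove leaf 4 (neighbor: 7).
Step 5: current leaves = {6,7,8,10}. Remove leaf 6 (neighbor: 11).
Step 6: current leaves = {7,8,10}. Remove leaf 7 (neighbor: 11).
Step 7: current leaves = {8,10}. Remove leaf 8 (neighbor: 9).
Step 8: current leaves = {9,10}. Remove leaf 9 (neighbor: 11).

Answer: 9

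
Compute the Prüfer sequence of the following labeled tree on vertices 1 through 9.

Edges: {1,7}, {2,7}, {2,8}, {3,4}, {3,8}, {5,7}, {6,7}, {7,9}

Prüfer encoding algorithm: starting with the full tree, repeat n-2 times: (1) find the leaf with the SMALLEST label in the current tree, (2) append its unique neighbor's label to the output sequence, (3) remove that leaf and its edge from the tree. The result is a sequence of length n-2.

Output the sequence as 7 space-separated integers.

Step 1: leaves = {1,4,5,6,9}. Remove smallest leaf 1, emit neighbor 7.
Step 2: leaves = {4,5,6,9}. Remove smallest leaf 4, emit neighbor 3.
Step 3: leaves = {3,5,6,9}. Remove smallest leaf 3, emit neighbor 8.
Step 4: leaves = {5,6,8,9}. Remove smallest leaf 5, emit neighbor 7.
Step 5: leaves = {6,8,9}. Remove smallest leaf 6, emit neighbor 7.
Step 6: leaves = {8,9}. Remove smallest leaf 8, emit neighbor 2.
Step 7: leaves = {2,9}. Remove smallest leaf 2, emit neighbor 7.
Done: 2 vertices remain (7, 9). Sequence = [7 3 8 7 7 2 7]

Answer: 7 3 8 7 7 2 7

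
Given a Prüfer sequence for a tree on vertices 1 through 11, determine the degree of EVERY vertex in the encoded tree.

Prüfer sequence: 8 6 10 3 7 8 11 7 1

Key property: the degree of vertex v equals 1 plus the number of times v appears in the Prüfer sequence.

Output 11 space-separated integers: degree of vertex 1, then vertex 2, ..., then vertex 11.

Answer: 2 1 2 1 1 2 3 3 1 2 2

Derivation:
p_1 = 8: count[8] becomes 1
p_2 = 6: count[6] becomes 1
p_3 = 10: count[10] becomes 1
p_4 = 3: count[3] becomes 1
p_5 = 7: count[7] becomes 1
p_6 = 8: count[8] becomes 2
p_7 = 11: count[11] becomes 1
p_8 = 7: count[7] becomes 2
p_9 = 1: count[1] becomes 1
Degrees (1 + count): deg[1]=1+1=2, deg[2]=1+0=1, deg[3]=1+1=2, deg[4]=1+0=1, deg[5]=1+0=1, deg[6]=1+1=2, deg[7]=1+2=3, deg[8]=1+2=3, deg[9]=1+0=1, deg[10]=1+1=2, deg[11]=1+1=2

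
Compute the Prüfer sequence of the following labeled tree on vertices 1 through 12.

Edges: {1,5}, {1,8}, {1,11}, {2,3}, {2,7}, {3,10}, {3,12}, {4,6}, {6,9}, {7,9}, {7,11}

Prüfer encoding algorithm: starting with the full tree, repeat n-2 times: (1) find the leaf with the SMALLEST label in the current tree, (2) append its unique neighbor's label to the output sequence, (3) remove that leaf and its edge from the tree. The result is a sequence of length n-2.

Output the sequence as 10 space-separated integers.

Answer: 6 1 9 1 11 7 3 7 2 3

Derivation:
Step 1: leaves = {4,5,8,10,12}. Remove smallest leaf 4, emit neighbor 6.
Step 2: leaves = {5,6,8,10,12}. Remove smallest leaf 5, emit neighbor 1.
Step 3: leaves = {6,8,10,12}. Remove smallest leaf 6, emit neighbor 9.
Step 4: leaves = {8,9,10,12}. Remove smallest leaf 8, emit neighbor 1.
Step 5: leaves = {1,9,10,12}. Remove smallest leaf 1, emit neighbor 11.
Step 6: leaves = {9,10,11,12}. Remove smallest leaf 9, emit neighbor 7.
Step 7: leaves = {10,11,12}. Remove smallest leaf 10, emit neighbor 3.
Step 8: leaves = {11,12}. Remove smallest leaf 11, emit neighbor 7.
Step 9: leaves = {7,12}. Remove smallest leaf 7, emit neighbor 2.
Step 10: leaves = {2,12}. Remove smallest leaf 2, emit neighbor 3.
Done: 2 vertices remain (3, 12). Sequence = [6 1 9 1 11 7 3 7 2 3]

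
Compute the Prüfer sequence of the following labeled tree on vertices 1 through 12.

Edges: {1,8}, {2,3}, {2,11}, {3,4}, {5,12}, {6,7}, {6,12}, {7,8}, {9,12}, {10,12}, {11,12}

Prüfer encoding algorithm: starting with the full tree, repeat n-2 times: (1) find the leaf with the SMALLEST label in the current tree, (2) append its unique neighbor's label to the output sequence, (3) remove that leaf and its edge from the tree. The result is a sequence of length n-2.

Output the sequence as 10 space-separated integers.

Step 1: leaves = {1,4,5,9,10}. Remove smallest leaf 1, emit neighbor 8.
Step 2: leaves = {4,5,8,9,10}. Remove smallest leaf 4, emit neighbor 3.
Step 3: leaves = {3,5,8,9,10}. Remove smallest leaf 3, emit neighbor 2.
Step 4: leaves = {2,5,8,9,10}. Remove smallest leaf 2, emit neighbor 11.
Step 5: leaves = {5,8,9,10,11}. Remove smallest leaf 5, emit neighbor 12.
Step 6: leaves = {8,9,10,11}. Remove smallest leaf 8, emit neighbor 7.
Step 7: leaves = {7,9,10,11}. Remove smallest leaf 7, emit neighbor 6.
Step 8: leaves = {6,9,10,11}. Remove smallest leaf 6, emit neighbor 12.
Step 9: leaves = {9,10,11}. Remove smallest leaf 9, emit neighbor 12.
Step 10: leaves = {10,11}. Remove smallest leaf 10, emit neighbor 12.
Done: 2 vertices remain (11, 12). Sequence = [8 3 2 11 12 7 6 12 12 12]

Answer: 8 3 2 11 12 7 6 12 12 12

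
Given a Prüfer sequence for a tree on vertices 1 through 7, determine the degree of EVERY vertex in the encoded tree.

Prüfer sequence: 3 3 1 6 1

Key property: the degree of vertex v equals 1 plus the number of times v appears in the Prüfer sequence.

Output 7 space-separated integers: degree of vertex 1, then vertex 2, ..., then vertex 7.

p_1 = 3: count[3] becomes 1
p_2 = 3: count[3] becomes 2
p_3 = 1: count[1] becomes 1
p_4 = 6: count[6] becomes 1
p_5 = 1: count[1] becomes 2
Degrees (1 + count): deg[1]=1+2=3, deg[2]=1+0=1, deg[3]=1+2=3, deg[4]=1+0=1, deg[5]=1+0=1, deg[6]=1+1=2, deg[7]=1+0=1

Answer: 3 1 3 1 1 2 1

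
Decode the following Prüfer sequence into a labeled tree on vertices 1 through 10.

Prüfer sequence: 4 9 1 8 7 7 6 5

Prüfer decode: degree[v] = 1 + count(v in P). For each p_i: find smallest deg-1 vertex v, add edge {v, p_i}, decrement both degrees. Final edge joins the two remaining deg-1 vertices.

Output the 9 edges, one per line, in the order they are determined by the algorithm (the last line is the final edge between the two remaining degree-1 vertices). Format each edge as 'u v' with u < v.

Initial degrees: {1:2, 2:1, 3:1, 4:2, 5:2, 6:2, 7:3, 8:2, 9:2, 10:1}
Step 1: smallest deg-1 vertex = 2, p_1 = 4. Add edge {2,4}. Now deg[2]=0, deg[4]=1.
Step 2: smallest deg-1 vertex = 3, p_2 = 9. Add edge {3,9}. Now deg[3]=0, deg[9]=1.
Step 3: smallest deg-1 vertex = 4, p_3 = 1. Add edge {1,4}. Now deg[4]=0, deg[1]=1.
Step 4: smallest deg-1 vertex = 1, p_4 = 8. Add edge {1,8}. Now deg[1]=0, deg[8]=1.
Step 5: smallest deg-1 vertex = 8, p_5 = 7. Add edge {7,8}. Now deg[8]=0, deg[7]=2.
Step 6: smallest deg-1 vertex = 9, p_6 = 7. Add edge {7,9}. Now deg[9]=0, deg[7]=1.
Step 7: smallest deg-1 vertex = 7, p_7 = 6. Add edge {6,7}. Now deg[7]=0, deg[6]=1.
Step 8: smallest deg-1 vertex = 6, p_8 = 5. Add edge {5,6}. Now deg[6]=0, deg[5]=1.
Final: two remaining deg-1 vertices are 5, 10. Add edge {5,10}.

Answer: 2 4
3 9
1 4
1 8
7 8
7 9
6 7
5 6
5 10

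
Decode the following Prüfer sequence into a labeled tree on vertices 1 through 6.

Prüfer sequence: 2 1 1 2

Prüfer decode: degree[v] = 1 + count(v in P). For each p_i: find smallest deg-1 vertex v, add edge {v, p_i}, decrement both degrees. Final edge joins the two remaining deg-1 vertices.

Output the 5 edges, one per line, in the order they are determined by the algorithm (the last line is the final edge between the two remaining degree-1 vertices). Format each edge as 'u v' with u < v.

Initial degrees: {1:3, 2:3, 3:1, 4:1, 5:1, 6:1}
Step 1: smallest deg-1 vertex = 3, p_1 = 2. Add edge {2,3}. Now deg[3]=0, deg[2]=2.
Step 2: smallest deg-1 vertex = 4, p_2 = 1. Add edge {1,4}. Now deg[4]=0, deg[1]=2.
Step 3: smallest deg-1 vertex = 5, p_3 = 1. Add edge {1,5}. Now deg[5]=0, deg[1]=1.
Step 4: smallest deg-1 vertex = 1, p_4 = 2. Add edge {1,2}. Now deg[1]=0, deg[2]=1.
Final: two remaining deg-1 vertices are 2, 6. Add edge {2,6}.

Answer: 2 3
1 4
1 5
1 2
2 6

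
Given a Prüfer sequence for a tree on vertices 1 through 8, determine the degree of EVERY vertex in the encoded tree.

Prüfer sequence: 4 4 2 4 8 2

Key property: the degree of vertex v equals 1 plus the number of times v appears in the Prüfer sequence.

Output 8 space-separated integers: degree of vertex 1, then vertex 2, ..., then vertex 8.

Answer: 1 3 1 4 1 1 1 2

Derivation:
p_1 = 4: count[4] becomes 1
p_2 = 4: count[4] becomes 2
p_3 = 2: count[2] becomes 1
p_4 = 4: count[4] becomes 3
p_5 = 8: count[8] becomes 1
p_6 = 2: count[2] becomes 2
Degrees (1 + count): deg[1]=1+0=1, deg[2]=1+2=3, deg[3]=1+0=1, deg[4]=1+3=4, deg[5]=1+0=1, deg[6]=1+0=1, deg[7]=1+0=1, deg[8]=1+1=2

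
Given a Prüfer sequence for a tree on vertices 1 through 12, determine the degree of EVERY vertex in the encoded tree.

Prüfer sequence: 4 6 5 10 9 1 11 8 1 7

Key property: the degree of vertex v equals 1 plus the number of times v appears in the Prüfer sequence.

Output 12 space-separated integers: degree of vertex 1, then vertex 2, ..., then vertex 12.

p_1 = 4: count[4] becomes 1
p_2 = 6: count[6] becomes 1
p_3 = 5: count[5] becomes 1
p_4 = 10: count[10] becomes 1
p_5 = 9: count[9] becomes 1
p_6 = 1: count[1] becomes 1
p_7 = 11: count[11] becomes 1
p_8 = 8: count[8] becomes 1
p_9 = 1: count[1] becomes 2
p_10 = 7: count[7] becomes 1
Degrees (1 + count): deg[1]=1+2=3, deg[2]=1+0=1, deg[3]=1+0=1, deg[4]=1+1=2, deg[5]=1+1=2, deg[6]=1+1=2, deg[7]=1+1=2, deg[8]=1+1=2, deg[9]=1+1=2, deg[10]=1+1=2, deg[11]=1+1=2, deg[12]=1+0=1

Answer: 3 1 1 2 2 2 2 2 2 2 2 1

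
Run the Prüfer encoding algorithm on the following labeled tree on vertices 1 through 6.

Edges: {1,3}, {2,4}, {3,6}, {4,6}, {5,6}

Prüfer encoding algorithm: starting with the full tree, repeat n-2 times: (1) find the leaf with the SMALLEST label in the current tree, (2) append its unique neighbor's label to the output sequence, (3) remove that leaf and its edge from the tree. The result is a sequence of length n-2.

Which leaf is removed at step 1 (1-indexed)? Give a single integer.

Step 1: current leaves = {1,2,5}. Remove leaf 1 (neighbor: 3).

Answer: 1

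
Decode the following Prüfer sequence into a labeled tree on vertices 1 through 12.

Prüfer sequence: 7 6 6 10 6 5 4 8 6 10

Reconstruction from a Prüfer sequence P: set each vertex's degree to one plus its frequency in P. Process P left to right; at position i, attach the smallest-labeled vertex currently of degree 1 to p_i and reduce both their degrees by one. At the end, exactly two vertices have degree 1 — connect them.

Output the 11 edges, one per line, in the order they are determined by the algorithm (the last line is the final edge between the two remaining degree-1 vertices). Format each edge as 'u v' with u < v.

Answer: 1 7
2 6
3 6
7 10
6 9
5 11
4 5
4 8
6 8
6 10
10 12

Derivation:
Initial degrees: {1:1, 2:1, 3:1, 4:2, 5:2, 6:5, 7:2, 8:2, 9:1, 10:3, 11:1, 12:1}
Step 1: smallest deg-1 vertex = 1, p_1 = 7. Add edge {1,7}. Now deg[1]=0, deg[7]=1.
Step 2: smallest deg-1 vertex = 2, p_2 = 6. Add edge {2,6}. Now deg[2]=0, deg[6]=4.
Step 3: smallest deg-1 vertex = 3, p_3 = 6. Add edge {3,6}. Now deg[3]=0, deg[6]=3.
Step 4: smallest deg-1 vertex = 7, p_4 = 10. Add edge {7,10}. Now deg[7]=0, deg[10]=2.
Step 5: smallest deg-1 vertex = 9, p_5 = 6. Add edge {6,9}. Now deg[9]=0, deg[6]=2.
Step 6: smallest deg-1 vertex = 11, p_6 = 5. Add edge {5,11}. Now deg[11]=0, deg[5]=1.
Step 7: smallest deg-1 vertex = 5, p_7 = 4. Add edge {4,5}. Now deg[5]=0, deg[4]=1.
Step 8: smallest deg-1 vertex = 4, p_8 = 8. Add edge {4,8}. Now deg[4]=0, deg[8]=1.
Step 9: smallest deg-1 vertex = 8, p_9 = 6. Add edge {6,8}. Now deg[8]=0, deg[6]=1.
Step 10: smallest deg-1 vertex = 6, p_10 = 10. Add edge {6,10}. Now deg[6]=0, deg[10]=1.
Final: two remaining deg-1 vertices are 10, 12. Add edge {10,12}.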